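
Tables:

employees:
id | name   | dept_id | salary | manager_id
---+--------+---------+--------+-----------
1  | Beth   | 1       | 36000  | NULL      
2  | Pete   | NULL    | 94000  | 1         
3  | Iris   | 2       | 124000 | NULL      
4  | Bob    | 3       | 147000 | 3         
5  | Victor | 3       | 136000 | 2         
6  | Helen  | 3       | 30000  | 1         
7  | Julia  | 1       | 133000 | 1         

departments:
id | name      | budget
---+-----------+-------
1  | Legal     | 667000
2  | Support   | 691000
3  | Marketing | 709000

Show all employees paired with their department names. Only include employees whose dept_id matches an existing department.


INNER JOIN keeps only employees rows whose dept_id matches an id in departments. Walk through each employee:
  - employee 1 (Beth): dept_id=1 -> matches Legal
  - employee 2 (Pete): dept_id=NULL, no match -> dropped
  - employee 3 (Iris): dept_id=2 -> matches Support
  - employee 4 (Bob): dept_id=3 -> matches Marketing
  - employee 5 (Victor): dept_id=3 -> matches Marketing
  - employee 6 (Helen): dept_id=3 -> matches Marketing
  - employee 7 (Julia): dept_id=1 -> matches Legal
So 1 of 7 rows is dropped.

SQL:
SELECT a.name, b.name AS department
FROM employees a
INNER JOIN departments b ON a.dept_id = b.id

Result:
name   | department
-------+-----------
Beth   | Legal     
Iris   | Support   
Bob    | Marketing 
Victor | Marketing 
Helen  | Marketing 
Julia  | Legal     


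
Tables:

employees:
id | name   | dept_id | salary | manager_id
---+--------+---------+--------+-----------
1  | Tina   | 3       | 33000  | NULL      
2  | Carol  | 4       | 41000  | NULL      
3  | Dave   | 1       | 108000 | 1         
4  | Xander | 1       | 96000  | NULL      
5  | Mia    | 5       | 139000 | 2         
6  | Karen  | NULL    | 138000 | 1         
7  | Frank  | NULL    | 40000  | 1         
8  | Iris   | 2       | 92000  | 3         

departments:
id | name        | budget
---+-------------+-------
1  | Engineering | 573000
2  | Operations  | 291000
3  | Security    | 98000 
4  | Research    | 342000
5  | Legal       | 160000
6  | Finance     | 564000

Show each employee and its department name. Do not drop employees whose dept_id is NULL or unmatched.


LEFT JOIN keeps every row from employees (the left table); where dept_id has no match in departments, the department columns become NULL. Walk through each employee:
  - employee 1 (Tina): dept_id=3 -> matches Security
  - employee 2 (Carol): dept_id=4 -> matches Research
  - employee 3 (Dave): dept_id=1 -> matches Engineering
  - employee 4 (Xander): dept_id=1 -> matches Engineering
  - employee 5 (Mia): dept_id=5 -> matches Legal
  - employee 6 (Karen): dept_id=NULL, no match -> kept with NULL
  - employee 7 (Frank): dept_id=NULL, no match -> kept with NULL
  - employee 8 (Iris): dept_id=2 -> matches Operations
All 8 rows appear; 2 have NULL department.

SQL:
SELECT a.name, b.name AS department
FROM employees a
LEFT JOIN departments b ON a.dept_id = b.id

Result:
name   | department 
-------+------------
Tina   | Security   
Carol  | Research   
Dave   | Engineering
Xander | Engineering
Mia    | Legal      
Karen  | NULL       
Frank  | NULL       
Iris   | Operations 


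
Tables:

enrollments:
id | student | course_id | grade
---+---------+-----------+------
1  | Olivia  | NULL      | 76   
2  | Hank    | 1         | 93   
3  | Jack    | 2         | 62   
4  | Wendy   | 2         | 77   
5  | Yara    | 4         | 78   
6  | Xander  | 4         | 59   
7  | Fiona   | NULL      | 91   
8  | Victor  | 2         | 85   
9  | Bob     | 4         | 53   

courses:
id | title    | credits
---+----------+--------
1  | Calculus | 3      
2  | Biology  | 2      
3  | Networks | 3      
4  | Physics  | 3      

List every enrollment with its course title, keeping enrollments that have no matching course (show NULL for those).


LEFT JOIN keeps every row from enrollments (the left table); where course_id has no match in courses, the course columns become NULL. Walk through each enrollment:
  - enrollment 1 (Olivia): course_id=NULL, no match -> kept with NULL
  - enrollment 2 (Hank): course_id=1 -> matches Calculus
  - enrollment 3 (Jack): course_id=2 -> matches Biology
  - enrollment 4 (Wendy): course_id=2 -> matches Biology
  - enrollment 5 (Yara): course_id=4 -> matches Physics
  - enrollment 6 (Xander): course_id=4 -> matches Physics
  - enrollment 7 (Fiona): course_id=NULL, no match -> kept with NULL
  - enrollment 8 (Victor): course_id=2 -> matches Biology
  - enrollment 9 (Bob): course_id=4 -> matches Physics
All 9 rows appear; 2 have NULL course.

SQL:
SELECT a.student, b.title AS course
FROM enrollments a
LEFT JOIN courses b ON a.course_id = b.id

Result:
student | course  
--------+---------
Olivia  | NULL    
Hank    | Calculus
Jack    | Biology 
Wendy   | Biology 
Yara    | Physics 
Xander  | Physics 
Fiona   | NULL    
Victor  | Biology 
Bob     | Physics 


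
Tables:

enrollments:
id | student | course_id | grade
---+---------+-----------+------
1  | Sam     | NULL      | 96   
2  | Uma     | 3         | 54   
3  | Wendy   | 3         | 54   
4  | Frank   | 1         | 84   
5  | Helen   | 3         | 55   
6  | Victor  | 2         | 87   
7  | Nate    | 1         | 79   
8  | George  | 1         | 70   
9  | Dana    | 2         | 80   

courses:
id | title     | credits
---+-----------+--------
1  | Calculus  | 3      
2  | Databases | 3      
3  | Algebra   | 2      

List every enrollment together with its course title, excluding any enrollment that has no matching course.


INNER JOIN keeps only enrollments rows whose course_id matches an id in courses. Walk through each enrollment:
  - enrollment 1 (Sam): course_id=NULL, no match -> dropped
  - enrollment 2 (Uma): course_id=3 -> matches Algebra
  - enrollment 3 (Wendy): course_id=3 -> matches Algebra
  - enrollment 4 (Frank): course_id=1 -> matches Calculus
  - enrollment 5 (Helen): course_id=3 -> matches Algebra
  - enrollment 6 (Victor): course_id=2 -> matches Databases
  - enrollment 7 (Nate): course_id=1 -> matches Calculus
  - enrollment 8 (George): course_id=1 -> matches Calculus
  - enrollment 9 (Dana): course_id=2 -> matches Databases
So 1 of 9 rows is dropped.

SQL:
SELECT a.student, b.title AS course
FROM enrollments a
INNER JOIN courses b ON a.course_id = b.id

Result:
student | course   
--------+----------
Uma     | Algebra  
Wendy   | Algebra  
Frank   | Calculus 
Helen   | Algebra  
Victor  | Databases
Nate    | Calculus 
George  | Calculus 
Dana    | Databases


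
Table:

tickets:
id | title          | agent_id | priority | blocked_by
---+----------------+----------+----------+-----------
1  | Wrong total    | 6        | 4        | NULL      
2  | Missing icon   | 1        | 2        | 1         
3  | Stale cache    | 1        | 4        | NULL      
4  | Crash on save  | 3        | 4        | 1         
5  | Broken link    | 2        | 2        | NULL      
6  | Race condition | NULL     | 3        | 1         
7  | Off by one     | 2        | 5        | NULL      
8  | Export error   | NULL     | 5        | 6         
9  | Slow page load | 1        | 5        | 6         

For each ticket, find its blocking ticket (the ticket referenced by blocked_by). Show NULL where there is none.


This is a self-join: tickets is joined to a second copy of itself, matching each row's blocked_by to another row's id. Use LEFT JOIN so rows with blocked_by=NULL are kept.
  - ticket 1 (Wrong total): blocked_by=NULL -> NULL
  - ticket 2 (Missing icon): blocked_by=1 -> Wrong total
  - ticket 3 (Stale cache): blocked_by=NULL -> NULL
  - ticket 4 (Crash on save): blocked_by=1 -> Wrong total
  - ticket 5 (Broken link): blocked_by=NULL -> NULL
  - ticket 6 (Race condition): blocked_by=1 -> Wrong total
  - ticket 7 (Off by one): blocked_by=NULL -> NULL
  - ticket 8 (Export error): blocked_by=6 -> Race condition
  - ticket 9 (Slow page load): blocked_by=6 -> Race condition

SQL:
SELECT a.title AS item, b.title AS blocked_by
FROM tickets a
LEFT JOIN tickets b ON a.blocked_by = b.id

Result:
item           | blocked_by    
---------------+---------------
Wrong total    | NULL          
Missing icon   | Wrong total   
Stale cache    | NULL          
Crash on save  | Wrong total   
Broken link    | NULL          
Race condition | Wrong total   
Off by one     | NULL          
Export error   | Race condition
Slow page load | Race condition


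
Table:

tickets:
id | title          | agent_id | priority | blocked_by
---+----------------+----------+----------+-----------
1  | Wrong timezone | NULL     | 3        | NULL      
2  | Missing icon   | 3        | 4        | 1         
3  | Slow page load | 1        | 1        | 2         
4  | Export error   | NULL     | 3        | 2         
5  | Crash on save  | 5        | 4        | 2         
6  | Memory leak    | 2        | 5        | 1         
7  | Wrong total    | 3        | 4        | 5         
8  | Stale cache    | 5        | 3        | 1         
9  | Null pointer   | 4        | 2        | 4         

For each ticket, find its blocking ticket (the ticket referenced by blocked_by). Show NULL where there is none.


This is a self-join: tickets is joined to a second copy of itself, matching each row's blocked_by to another row's id. Use LEFT JOIN so rows with blocked_by=NULL are kept.
  - ticket 1 (Wrong timezone): blocked_by=NULL -> NULL
  - ticket 2 (Missing icon): blocked_by=1 -> Wrong timezone
  - ticket 3 (Slow page load): blocked_by=2 -> Missing icon
  - ticket 4 (Export error): blocked_by=2 -> Missing icon
  - ticket 5 (Crash on save): blocked_by=2 -> Missing icon
  - ticket 6 (Memory leak): blocked_by=1 -> Wrong timezone
  - ticket 7 (Wrong total): blocked_by=5 -> Crash on save
  - ticket 8 (Stale cache): blocked_by=1 -> Wrong timezone
  - ticket 9 (Null pointer): blocked_by=4 -> Export error

SQL:
SELECT a.title AS item, b.title AS blocked_by
FROM tickets a
LEFT JOIN tickets b ON a.blocked_by = b.id

Result:
item           | blocked_by    
---------------+---------------
Wrong timezone | NULL          
Missing icon   | Wrong timezone
Slow page load | Missing icon  
Export error   | Missing icon  
Crash on save  | Missing icon  
Memory leak    | Wrong timezone
Wrong total    | Crash on save 
Stale cache    | Wrong timezone
Null pointer   | Export error  


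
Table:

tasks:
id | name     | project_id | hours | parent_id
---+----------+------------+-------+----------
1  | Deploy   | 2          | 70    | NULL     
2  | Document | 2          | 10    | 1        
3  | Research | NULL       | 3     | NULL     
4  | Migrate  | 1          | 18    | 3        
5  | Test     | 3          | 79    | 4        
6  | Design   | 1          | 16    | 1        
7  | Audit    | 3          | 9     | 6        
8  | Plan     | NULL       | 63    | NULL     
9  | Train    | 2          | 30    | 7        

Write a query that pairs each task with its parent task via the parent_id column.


This is a self-join: tasks is joined to a second copy of itself, matching each row's parent_id to another row's id. Use LEFT JOIN so rows with parent_id=NULL are kept.
  - task 1 (Deploy): parent_id=NULL -> NULL
  - task 2 (Document): parent_id=1 -> Deploy
  - task 3 (Research): parent_id=NULL -> NULL
  - task 4 (Migrate): parent_id=3 -> Research
  - task 5 (Test): parent_id=4 -> Migrate
  - task 6 (Design): parent_id=1 -> Deploy
  - task 7 (Audit): parent_id=6 -> Design
  - task 8 (Plan): parent_id=NULL -> NULL
  - task 9 (Train): parent_id=7 -> Audit

SQL:
SELECT a.name AS item, b.name AS parent
FROM tasks a
LEFT JOIN tasks b ON a.parent_id = b.id

Result:
item     | parent  
---------+---------
Deploy   | NULL    
Document | Deploy  
Research | NULL    
Migrate  | Research
Test     | Migrate 
Design   | Deploy  
Audit    | Design  
Plan     | NULL    
Train    | Audit   


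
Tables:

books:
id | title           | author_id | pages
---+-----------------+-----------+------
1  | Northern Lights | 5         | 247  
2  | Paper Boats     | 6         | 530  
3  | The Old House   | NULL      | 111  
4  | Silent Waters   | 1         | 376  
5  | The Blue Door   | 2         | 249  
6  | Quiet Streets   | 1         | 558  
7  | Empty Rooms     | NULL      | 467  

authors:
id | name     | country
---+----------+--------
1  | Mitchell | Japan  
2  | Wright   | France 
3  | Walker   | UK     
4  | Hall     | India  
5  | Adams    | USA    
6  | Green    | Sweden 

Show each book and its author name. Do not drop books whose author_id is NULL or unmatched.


LEFT JOIN keeps every row from books (the left table); where author_id has no match in authors, the author columns become NULL. Walk through each book:
  - book 1 (Northern Lights): author_id=5 -> matches Adams
  - book 2 (Paper Boats): author_id=6 -> matches Green
  - book 3 (The Old House): author_id=NULL, no match -> kept with NULL
  - book 4 (Silent Waters): author_id=1 -> matches Mitchell
  - book 5 (The Blue Door): author_id=2 -> matches Wright
  - book 6 (Quiet Streets): author_id=1 -> matches Mitchell
  - book 7 (Empty Rooms): author_id=NULL, no match -> kept with NULL
All 7 rows appear; 2 have NULL author.

SQL:
SELECT a.title, b.name AS author
FROM books a
LEFT JOIN authors b ON a.author_id = b.id

Result:
title           | author  
----------------+---------
Northern Lights | Adams   
Paper Boats     | Green   
The Old House   | NULL    
Silent Waters   | Mitchell
The Blue Door   | Wright  
Quiet Streets   | Mitchell
Empty Rooms     | NULL    


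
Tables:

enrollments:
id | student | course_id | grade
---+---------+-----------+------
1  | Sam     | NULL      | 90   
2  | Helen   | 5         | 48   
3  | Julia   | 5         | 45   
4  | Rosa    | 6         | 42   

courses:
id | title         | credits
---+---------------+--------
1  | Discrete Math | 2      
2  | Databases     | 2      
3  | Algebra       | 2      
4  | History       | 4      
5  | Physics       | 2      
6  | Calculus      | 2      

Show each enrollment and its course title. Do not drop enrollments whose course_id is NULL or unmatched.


LEFT JOIN keeps every row from enrollments (the left table); where course_id has no match in courses, the course columns become NULL. Walk through each enrollment:
  - enrollment 1 (Sam): course_id=NULL, no match -> kept with NULL
  - enrollment 2 (Helen): course_id=5 -> matches Physics
  - enrollment 3 (Julia): course_id=5 -> matches Physics
  - enrollment 4 (Rosa): course_id=6 -> matches Calculus
All 4 rows appear; 1 has NULL course.

SQL:
SELECT a.student, b.title AS course
FROM enrollments a
LEFT JOIN courses b ON a.course_id = b.id

Result:
student | course  
--------+---------
Sam     | NULL    
Helen   | Physics 
Julia   | Physics 
Rosa    | Calculus


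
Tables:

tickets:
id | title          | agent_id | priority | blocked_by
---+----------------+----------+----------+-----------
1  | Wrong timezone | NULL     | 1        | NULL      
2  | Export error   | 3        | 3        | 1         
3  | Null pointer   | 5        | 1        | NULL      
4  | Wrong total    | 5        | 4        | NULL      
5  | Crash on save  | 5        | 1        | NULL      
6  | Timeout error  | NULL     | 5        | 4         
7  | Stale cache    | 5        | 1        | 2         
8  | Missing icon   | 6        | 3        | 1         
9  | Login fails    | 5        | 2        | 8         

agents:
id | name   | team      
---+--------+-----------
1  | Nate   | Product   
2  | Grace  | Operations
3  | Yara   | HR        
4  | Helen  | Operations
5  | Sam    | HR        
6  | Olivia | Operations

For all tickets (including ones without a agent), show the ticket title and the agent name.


LEFT JOIN keeps every row from tickets (the left table); where agent_id has no match in agents, the agent columns become NULL. Walk through each ticket:
  - ticket 1 (Wrong timezone): agent_id=NULL, no match -> kept with NULL
  - ticket 2 (Export error): agent_id=3 -> matches Yara
  - ticket 3 (Null pointer): agent_id=5 -> matches Sam
  - ticket 4 (Wrong total): agent_id=5 -> matches Sam
  - ticket 5 (Crash on save): agent_id=5 -> matches Sam
  - ticket 6 (Timeout error): agent_id=NULL, no match -> kept with NULL
  - ticket 7 (Stale cache): agent_id=5 -> matches Sam
  - ticket 8 (Missing icon): agent_id=6 -> matches Olivia
  - ticket 9 (Login fails): agent_id=5 -> matches Sam
All 9 rows appear; 2 have NULL agent.

SQL:
SELECT a.title, b.name AS agent
FROM tickets a
LEFT JOIN agents b ON a.agent_id = b.id

Result:
title          | agent 
---------------+-------
Wrong timezone | NULL  
Export error   | Yara  
Null pointer   | Sam   
Wrong total    | Sam   
Crash on save  | Sam   
Timeout error  | NULL  
Stale cache    | Sam   
Missing icon   | Olivia
Login fails    | Sam   


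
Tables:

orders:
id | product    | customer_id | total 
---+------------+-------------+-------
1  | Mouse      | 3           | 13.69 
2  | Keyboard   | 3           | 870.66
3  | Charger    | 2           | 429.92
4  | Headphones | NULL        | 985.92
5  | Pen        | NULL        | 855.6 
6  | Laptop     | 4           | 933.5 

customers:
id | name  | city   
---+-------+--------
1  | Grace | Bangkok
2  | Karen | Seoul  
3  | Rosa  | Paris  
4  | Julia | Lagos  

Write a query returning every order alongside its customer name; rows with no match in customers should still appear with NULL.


LEFT JOIN keeps every row from orders (the left table); where customer_id has no match in customers, the customer columns become NULL. Walk through each order:
  - order 1 (Mouse): customer_id=3 -> matches Rosa
  - order 2 (Keyboard): customer_id=3 -> matches Rosa
  - order 3 (Charger): customer_id=2 -> matches Karen
  - order 4 (Headphones): customer_id=NULL, no match -> kept with NULL
  - order 5 (Pen): customer_id=NULL, no match -> kept with NULL
  - order 6 (Laptop): customer_id=4 -> matches Julia
All 6 rows appear; 2 have NULL customer.

SQL:
SELECT a.product, b.name AS customer
FROM orders a
LEFT JOIN customers b ON a.customer_id = b.id

Result:
product    | customer
-----------+---------
Mouse      | Rosa    
Keyboard   | Rosa    
Charger    | Karen   
Headphones | NULL    
Pen        | NULL    
Laptop     | Julia   


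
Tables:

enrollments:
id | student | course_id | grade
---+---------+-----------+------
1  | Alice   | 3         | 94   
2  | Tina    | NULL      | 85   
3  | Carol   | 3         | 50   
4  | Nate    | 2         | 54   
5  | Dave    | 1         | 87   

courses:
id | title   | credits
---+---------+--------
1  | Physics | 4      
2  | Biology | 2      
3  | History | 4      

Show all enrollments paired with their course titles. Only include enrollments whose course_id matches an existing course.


INNER JOIN keeps only enrollments rows whose course_id matches an id in courses. Walk through each enrollment:
  - enrollment 1 (Alice): course_id=3 -> matches History
  - enrollment 2 (Tina): course_id=NULL, no match -> dropped
  - enrollment 3 (Carol): course_id=3 -> matches History
  - enrollment 4 (Nate): course_id=2 -> matches Biology
  - enrollment 5 (Dave): course_id=1 -> matches Physics
So 1 of 5 rows is dropped.

SQL:
SELECT a.student, b.title AS course
FROM enrollments a
INNER JOIN courses b ON a.course_id = b.id

Result:
student | course 
--------+--------
Alice   | History
Carol   | History
Nate    | Biology
Dave    | Physics


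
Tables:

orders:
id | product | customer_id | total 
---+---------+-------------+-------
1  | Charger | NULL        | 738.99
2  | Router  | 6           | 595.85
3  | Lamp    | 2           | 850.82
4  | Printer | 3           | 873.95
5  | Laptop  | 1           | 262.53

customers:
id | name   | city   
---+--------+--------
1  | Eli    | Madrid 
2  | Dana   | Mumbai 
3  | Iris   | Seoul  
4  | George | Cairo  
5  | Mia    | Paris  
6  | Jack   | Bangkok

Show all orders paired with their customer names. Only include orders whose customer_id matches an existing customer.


INNER JOIN keeps only orders rows whose customer_id matches an id in customers. Walk through each order:
  - order 1 (Charger): customer_id=NULL, no match -> dropped
  - order 2 (Router): customer_id=6 -> matches Jack
  - order 3 (Lamp): customer_id=2 -> matches Dana
  - order 4 (Printer): customer_id=3 -> matches Iris
  - order 5 (Laptop): customer_id=1 -> matches Eli
So 1 of 5 rows is dropped.

SQL:
SELECT a.product, b.name AS customer
FROM orders a
INNER JOIN customers b ON a.customer_id = b.id

Result:
product | customer
--------+---------
Router  | Jack    
Lamp    | Dana    
Printer | Iris    
Laptop  | Eli     


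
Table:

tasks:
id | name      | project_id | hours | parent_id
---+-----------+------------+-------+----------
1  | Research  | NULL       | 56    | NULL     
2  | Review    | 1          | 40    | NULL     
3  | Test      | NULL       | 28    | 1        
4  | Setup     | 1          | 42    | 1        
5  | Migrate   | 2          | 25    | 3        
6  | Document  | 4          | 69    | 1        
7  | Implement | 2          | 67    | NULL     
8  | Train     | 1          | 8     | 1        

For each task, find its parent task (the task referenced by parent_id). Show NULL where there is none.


This is a self-join: tasks is joined to a second copy of itself, matching each row's parent_id to another row's id. Use LEFT JOIN so rows with parent_id=NULL are kept.
  - task 1 (Research): parent_id=NULL -> NULL
  - task 2 (Review): parent_id=NULL -> NULL
  - task 3 (Test): parent_id=1 -> Research
  - task 4 (Setup): parent_id=1 -> Research
  - task 5 (Migrate): parent_id=3 -> Test
  - task 6 (Document): parent_id=1 -> Research
  - task 7 (Implement): parent_id=NULL -> NULL
  - task 8 (Train): parent_id=1 -> Research

SQL:
SELECT a.name AS item, b.name AS parent
FROM tasks a
LEFT JOIN tasks b ON a.parent_id = b.id

Result:
item      | parent  
----------+---------
Research  | NULL    
Review    | NULL    
Test      | Research
Setup     | Research
Migrate   | Test    
Document  | Research
Implement | NULL    
Train     | Research


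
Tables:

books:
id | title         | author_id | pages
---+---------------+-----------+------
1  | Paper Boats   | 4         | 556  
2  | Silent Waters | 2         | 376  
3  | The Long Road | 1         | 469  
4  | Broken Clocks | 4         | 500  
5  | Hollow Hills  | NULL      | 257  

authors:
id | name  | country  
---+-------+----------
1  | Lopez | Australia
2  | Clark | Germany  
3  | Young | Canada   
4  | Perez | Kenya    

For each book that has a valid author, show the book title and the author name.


INNER JOIN keeps only books rows whose author_id matches an id in authors. Walk through each book:
  - book 1 (Paper Boats): author_id=4 -> matches Perez
  - book 2 (Silent Waters): author_id=2 -> matches Clark
  - book 3 (The Long Road): author_id=1 -> matches Lopez
  - book 4 (Broken Clocks): author_id=4 -> matches Perez
  - book 5 (Hollow Hills): author_id=NULL, no match -> dropped
So 1 of 5 rows is dropped.

SQL:
SELECT a.title, b.name AS author
FROM books a
INNER JOIN authors b ON a.author_id = b.id

Result:
title         | author
--------------+-------
Paper Boats   | Perez 
Silent Waters | Clark 
The Long Road | Lopez 
Broken Clocks | Perez 


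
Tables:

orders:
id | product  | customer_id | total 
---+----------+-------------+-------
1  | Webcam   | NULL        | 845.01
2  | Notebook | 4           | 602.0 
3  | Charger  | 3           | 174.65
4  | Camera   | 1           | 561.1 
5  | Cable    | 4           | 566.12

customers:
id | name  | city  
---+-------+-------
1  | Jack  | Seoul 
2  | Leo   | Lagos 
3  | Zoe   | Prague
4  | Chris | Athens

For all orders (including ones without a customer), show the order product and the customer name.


LEFT JOIN keeps every row from orders (the left table); where customer_id has no match in customers, the customer columns become NULL. Walk through each order:
  - order 1 (Webcam): customer_id=NULL, no match -> kept with NULL
  - order 2 (Notebook): customer_id=4 -> matches Chris
  - order 3 (Charger): customer_id=3 -> matches Zoe
  - order 4 (Camera): customer_id=1 -> matches Jack
  - order 5 (Cable): customer_id=4 -> matches Chris
All 5 rows appear; 1 has NULL customer.

SQL:
SELECT a.product, b.name AS customer
FROM orders a
LEFT JOIN customers b ON a.customer_id = b.id

Result:
product  | customer
---------+---------
Webcam   | NULL    
Notebook | Chris   
Charger  | Zoe     
Camera   | Jack    
Cable    | Chris   


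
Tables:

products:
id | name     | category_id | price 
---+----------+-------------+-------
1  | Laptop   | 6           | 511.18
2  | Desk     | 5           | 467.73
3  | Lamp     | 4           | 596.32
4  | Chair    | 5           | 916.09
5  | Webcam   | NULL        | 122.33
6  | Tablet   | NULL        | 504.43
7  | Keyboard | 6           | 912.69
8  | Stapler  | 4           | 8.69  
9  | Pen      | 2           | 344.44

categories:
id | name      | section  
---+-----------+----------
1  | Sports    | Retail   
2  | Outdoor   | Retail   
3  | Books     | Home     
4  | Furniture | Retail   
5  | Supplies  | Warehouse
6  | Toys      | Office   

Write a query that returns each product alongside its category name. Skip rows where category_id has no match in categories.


INNER JOIN keeps only products rows whose category_id matches an id in categories. Walk through each product:
  - product 1 (Laptop): category_id=6 -> matches Toys
  - product 2 (Desk): category_id=5 -> matches Supplies
  - product 3 (Lamp): category_id=4 -> matches Furniture
  - product 4 (Chair): category_id=5 -> matches Supplies
  - product 5 (Webcam): category_id=NULL, no match -> dropped
  - product 6 (Tablet): category_id=NULL, no match -> dropped
  - product 7 (Keyboard): category_id=6 -> matches Toys
  - product 8 (Stapler): category_id=4 -> matches Furniture
  - product 9 (Pen): category_id=2 -> matches Outdoor
So 2 of 9 rows are dropped.

SQL:
SELECT a.name, b.name AS category
FROM products a
INNER JOIN categories b ON a.category_id = b.id

Result:
name     | category 
---------+----------
Laptop   | Toys     
Desk     | Supplies 
Lamp     | Furniture
Chair    | Supplies 
Keyboard | Toys     
Stapler  | Furniture
Pen      | Outdoor  


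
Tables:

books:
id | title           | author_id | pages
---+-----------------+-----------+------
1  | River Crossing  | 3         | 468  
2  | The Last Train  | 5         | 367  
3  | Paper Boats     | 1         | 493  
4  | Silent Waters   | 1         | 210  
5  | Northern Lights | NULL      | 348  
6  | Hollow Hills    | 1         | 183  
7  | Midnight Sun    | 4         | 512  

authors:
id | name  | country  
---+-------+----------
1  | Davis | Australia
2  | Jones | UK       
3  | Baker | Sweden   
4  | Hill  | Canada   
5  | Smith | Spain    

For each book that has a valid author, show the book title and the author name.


INNER JOIN keeps only books rows whose author_id matches an id in authors. Walk through each book:
  - book 1 (River Crossing): author_id=3 -> matches Baker
  - book 2 (The Last Train): author_id=5 -> matches Smith
  - book 3 (Paper Boats): author_id=1 -> matches Davis
  - book 4 (Silent Waters): author_id=1 -> matches Davis
  - book 5 (Northern Lights): author_id=NULL, no match -> dropped
  - book 6 (Hollow Hills): author_id=1 -> matches Davis
  - book 7 (Midnight Sun): author_id=4 -> matches Hill
So 1 of 7 rows is dropped.

SQL:
SELECT a.title, b.name AS author
FROM books a
INNER JOIN authors b ON a.author_id = b.id

Result:
title          | author
---------------+-------
River Crossing | Baker 
The Last Train | Smith 
Paper Boats    | Davis 
Silent Waters  | Davis 
Hollow Hills   | Davis 
Midnight Sun   | Hill  


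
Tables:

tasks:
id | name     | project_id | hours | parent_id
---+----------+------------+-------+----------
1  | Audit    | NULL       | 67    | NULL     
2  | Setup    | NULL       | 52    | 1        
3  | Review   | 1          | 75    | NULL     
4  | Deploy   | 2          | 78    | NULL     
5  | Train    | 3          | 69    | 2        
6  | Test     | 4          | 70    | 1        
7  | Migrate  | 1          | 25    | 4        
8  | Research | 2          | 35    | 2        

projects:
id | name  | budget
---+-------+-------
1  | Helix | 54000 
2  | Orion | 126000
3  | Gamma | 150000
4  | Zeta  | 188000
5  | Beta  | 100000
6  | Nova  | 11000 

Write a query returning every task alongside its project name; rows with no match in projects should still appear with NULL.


LEFT JOIN keeps every row from tasks (the left table); where project_id has no match in projects, the project columns become NULL. Walk through each task:
  - task 1 (Audit): project_id=NULL, no match -> kept with NULL
  - task 2 (Setup): project_id=NULL, no match -> kept with NULL
  - task 3 (Review): project_id=1 -> matches Helix
  - task 4 (Deploy): project_id=2 -> matches Orion
  - task 5 (Train): project_id=3 -> matches Gamma
  - task 6 (Test): project_id=4 -> matches Zeta
  - task 7 (Migrate): project_id=1 -> matches Helix
  - task 8 (Research): project_id=2 -> matches Orion
All 8 rows appear; 2 have NULL project.

SQL:
SELECT a.name, b.name AS project
FROM tasks a
LEFT JOIN projects b ON a.project_id = b.id

Result:
name     | project
---------+--------
Audit    | NULL   
Setup    | NULL   
Review   | Helix  
Deploy   | Orion  
Train    | Gamma  
Test     | Zeta   
Migrate  | Helix  
Research | Orion  


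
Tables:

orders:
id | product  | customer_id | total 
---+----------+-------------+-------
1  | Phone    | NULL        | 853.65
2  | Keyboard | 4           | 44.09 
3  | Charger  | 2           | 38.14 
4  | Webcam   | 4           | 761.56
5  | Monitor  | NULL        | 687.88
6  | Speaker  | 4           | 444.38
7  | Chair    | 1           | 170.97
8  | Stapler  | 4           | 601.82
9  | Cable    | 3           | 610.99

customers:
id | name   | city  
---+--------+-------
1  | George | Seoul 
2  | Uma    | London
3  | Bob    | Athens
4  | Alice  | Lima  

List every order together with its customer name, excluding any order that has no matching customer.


INNER JOIN keeps only orders rows whose customer_id matches an id in customers. Walk through each order:
  - order 1 (Phone): customer_id=NULL, no match -> dropped
  - order 2 (Keyboard): customer_id=4 -> matches Alice
  - order 3 (Charger): customer_id=2 -> matches Uma
  - order 4 (Webcam): customer_id=4 -> matches Alice
  - order 5 (Monitor): customer_id=NULL, no match -> dropped
  - order 6 (Speaker): customer_id=4 -> matches Alice
  - order 7 (Chair): customer_id=1 -> matches George
  - order 8 (Stapler): customer_id=4 -> matches Alice
  - order 9 (Cable): customer_id=3 -> matches Bob
So 2 of 9 rows are dropped.

SQL:
SELECT a.product, b.name AS customer
FROM orders a
INNER JOIN customers b ON a.customer_id = b.id

Result:
product  | customer
---------+---------
Keyboard | Alice   
Charger  | Uma     
Webcam   | Alice   
Speaker  | Alice   
Chair    | George  
Stapler  | Alice   
Cable    | Bob     


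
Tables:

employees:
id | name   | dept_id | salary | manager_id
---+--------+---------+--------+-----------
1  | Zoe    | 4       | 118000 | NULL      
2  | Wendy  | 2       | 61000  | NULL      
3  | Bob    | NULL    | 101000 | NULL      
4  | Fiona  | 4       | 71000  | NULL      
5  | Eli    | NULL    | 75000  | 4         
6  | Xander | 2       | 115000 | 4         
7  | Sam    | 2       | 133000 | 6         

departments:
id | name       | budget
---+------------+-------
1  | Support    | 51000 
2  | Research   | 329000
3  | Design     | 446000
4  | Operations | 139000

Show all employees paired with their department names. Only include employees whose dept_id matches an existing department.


INNER JOIN keeps only employees rows whose dept_id matches an id in departments. Walk through each employee:
  - employee 1 (Zoe): dept_id=4 -> matches Operations
  - employee 2 (Wendy): dept_id=2 -> matches Research
  - employee 3 (Bob): dept_id=NULL, no match -> dropped
  - employee 4 (Fiona): dept_id=4 -> matches Operations
  - employee 5 (Eli): dept_id=NULL, no match -> dropped
  - employee 6 (Xander): dept_id=2 -> matches Research
  - employee 7 (Sam): dept_id=2 -> matches Research
So 2 of 7 rows are dropped.

SQL:
SELECT a.name, b.name AS department
FROM employees a
INNER JOIN departments b ON a.dept_id = b.id

Result:
name   | department
-------+-----------
Zoe    | Operations
Wendy  | Research  
Fiona  | Operations
Xander | Research  
Sam    | Research  


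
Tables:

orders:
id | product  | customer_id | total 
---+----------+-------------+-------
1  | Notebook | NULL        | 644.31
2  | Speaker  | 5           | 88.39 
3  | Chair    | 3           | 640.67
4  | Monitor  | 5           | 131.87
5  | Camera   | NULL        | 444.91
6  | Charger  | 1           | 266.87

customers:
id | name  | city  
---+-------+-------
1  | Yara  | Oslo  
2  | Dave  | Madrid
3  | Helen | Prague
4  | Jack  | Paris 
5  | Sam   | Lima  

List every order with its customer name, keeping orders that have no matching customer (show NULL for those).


LEFT JOIN keeps every row from orders (the left table); where customer_id has no match in customers, the customer columns become NULL. Walk through each order:
  - order 1 (Notebook): customer_id=NULL, no match -> kept with NULL
  - order 2 (Speaker): customer_id=5 -> matches Sam
  - order 3 (Chair): customer_id=3 -> matches Helen
  - order 4 (Monitor): customer_id=5 -> matches Sam
  - order 5 (Camera): customer_id=NULL, no match -> kept with NULL
  - order 6 (Charger): customer_id=1 -> matches Yara
All 6 rows appear; 2 have NULL customer.

SQL:
SELECT a.product, b.name AS customer
FROM orders a
LEFT JOIN customers b ON a.customer_id = b.id

Result:
product  | customer
---------+---------
Notebook | NULL    
Speaker  | Sam     
Chair    | Helen   
Monitor  | Sam     
Camera   | NULL    
Charger  | Yara    


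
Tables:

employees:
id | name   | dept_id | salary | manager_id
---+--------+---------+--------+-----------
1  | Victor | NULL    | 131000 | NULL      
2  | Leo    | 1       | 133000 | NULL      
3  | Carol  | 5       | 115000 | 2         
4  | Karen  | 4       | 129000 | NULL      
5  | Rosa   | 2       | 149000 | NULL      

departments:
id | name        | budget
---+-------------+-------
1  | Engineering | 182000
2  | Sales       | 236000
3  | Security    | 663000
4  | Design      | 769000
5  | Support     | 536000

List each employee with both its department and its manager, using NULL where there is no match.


Two LEFT JOINs from the same base table employees: one to departments via dept_id, one to employees itself via manager_id. Both are LEFT so every employee is preserved.
Match against departments:
  - employee 1 (Victor): dept_id=NULL, no match -> kept with NULL
  - employee 2 (Leo): dept_id=1 -> matches Engineering
  - employee 3 (Carol): dept_id=5 -> matches Support
  - employee 4 (Karen): dept_id=4 -> matches Design
  - employee 5 (Rosa): dept_id=2 -> matches Sales
Match against employees (self):
  - employee 1 (Victor): manager_id=NULL -> NULL
  - employee 2 (Leo): manager_id=NULL -> NULL
  - employee 3 (Carol): manager_id=2 -> Leo
  - employee 4 (Karen): manager_id=NULL -> NULL
  - employee 5 (Rosa): manager_id=NULL -> NULL

SQL:
SELECT a.name, b.name AS department, c.name AS manager
FROM employees a
LEFT JOIN departments b ON a.dept_id = b.id
LEFT JOIN employees c ON a.manager_id = c.id

Result:
name   | department  | manager
-------+-------------+--------
Victor | NULL        | NULL   
Leo    | Engineering | NULL   
Carol  | Support     | Leo    
Karen  | Design      | NULL   
Rosa   | Sales       | NULL   


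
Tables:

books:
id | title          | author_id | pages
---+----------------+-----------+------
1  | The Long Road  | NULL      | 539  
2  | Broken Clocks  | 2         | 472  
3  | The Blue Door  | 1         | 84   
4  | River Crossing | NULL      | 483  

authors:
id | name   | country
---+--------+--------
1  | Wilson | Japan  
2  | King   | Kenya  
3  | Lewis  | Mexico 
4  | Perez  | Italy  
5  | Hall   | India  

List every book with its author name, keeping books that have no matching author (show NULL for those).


LEFT JOIN keeps every row from books (the left table); where author_id has no match in authors, the author columns become NULL. Walk through each book:
  - book 1 (The Long Road): author_id=NULL, no match -> kept with NULL
  - book 2 (Broken Clocks): author_id=2 -> matches King
  - book 3 (The Blue Door): author_id=1 -> matches Wilson
  - book 4 (River Crossing): author_id=NULL, no match -> kept with NULL
All 4 rows appear; 2 have NULL author.

SQL:
SELECT a.title, b.name AS author
FROM books a
LEFT JOIN authors b ON a.author_id = b.id

Result:
title          | author
---------------+-------
The Long Road  | NULL  
Broken Clocks  | King  
The Blue Door  | Wilson
River Crossing | NULL  


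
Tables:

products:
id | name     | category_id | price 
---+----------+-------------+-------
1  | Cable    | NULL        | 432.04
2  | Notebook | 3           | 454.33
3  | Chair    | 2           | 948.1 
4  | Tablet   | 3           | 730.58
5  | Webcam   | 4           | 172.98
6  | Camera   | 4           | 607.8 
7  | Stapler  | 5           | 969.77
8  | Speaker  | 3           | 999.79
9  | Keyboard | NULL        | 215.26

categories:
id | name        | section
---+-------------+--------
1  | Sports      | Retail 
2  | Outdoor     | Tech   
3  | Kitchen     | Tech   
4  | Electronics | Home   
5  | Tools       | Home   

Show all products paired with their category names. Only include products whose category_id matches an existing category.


INNER JOIN keeps only products rows whose category_id matches an id in categories. Walk through each product:
  - product 1 (Cable): category_id=NULL, no match -> dropped
  - product 2 (Notebook): category_id=3 -> matches Kitchen
  - product 3 (Chair): category_id=2 -> matches Outdoor
  - product 4 (Tablet): category_id=3 -> matches Kitchen
  - product 5 (Webcam): category_id=4 -> matches Electronics
  - product 6 (Camera): category_id=4 -> matches Electronics
  - product 7 (Stapler): category_id=5 -> matches Tools
  - product 8 (Speaker): category_id=3 -> matches Kitchen
  - product 9 (Keyboard): category_id=NULL, no match -> dropped
So 2 of 9 rows are dropped.

SQL:
SELECT a.name, b.name AS category
FROM products a
INNER JOIN categories b ON a.category_id = b.id

Result:
name     | category   
---------+------------
Notebook | Kitchen    
Chair    | Outdoor    
Tablet   | Kitchen    
Webcam   | Electronics
Camera   | Electronics
Stapler  | Tools      
Speaker  | Kitchen    


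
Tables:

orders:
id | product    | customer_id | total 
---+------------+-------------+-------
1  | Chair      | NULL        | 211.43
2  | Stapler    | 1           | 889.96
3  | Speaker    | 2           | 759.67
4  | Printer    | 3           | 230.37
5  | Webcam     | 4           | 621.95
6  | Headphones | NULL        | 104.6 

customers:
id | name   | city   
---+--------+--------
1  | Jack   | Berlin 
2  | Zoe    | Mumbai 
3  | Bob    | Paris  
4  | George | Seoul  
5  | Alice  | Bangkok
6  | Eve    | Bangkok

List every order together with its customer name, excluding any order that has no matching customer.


INNER JOIN keeps only orders rows whose customer_id matches an id in customers. Walk through each order:
  - order 1 (Chair): customer_id=NULL, no match -> dropped
  - order 2 (Stapler): customer_id=1 -> matches Jack
  - order 3 (Speaker): customer_id=2 -> matches Zoe
  - order 4 (Printer): customer_id=3 -> matches Bob
  - order 5 (Webcam): customer_id=4 -> matches George
  - order 6 (Headphones): customer_id=NULL, no match -> dropped
So 2 of 6 rows are dropped.

SQL:
SELECT a.product, b.name AS customer
FROM orders a
INNER JOIN customers b ON a.customer_id = b.id

Result:
product | customer
--------+---------
Stapler | Jack    
Speaker | Zoe     
Printer | Bob     
Webcam  | George  


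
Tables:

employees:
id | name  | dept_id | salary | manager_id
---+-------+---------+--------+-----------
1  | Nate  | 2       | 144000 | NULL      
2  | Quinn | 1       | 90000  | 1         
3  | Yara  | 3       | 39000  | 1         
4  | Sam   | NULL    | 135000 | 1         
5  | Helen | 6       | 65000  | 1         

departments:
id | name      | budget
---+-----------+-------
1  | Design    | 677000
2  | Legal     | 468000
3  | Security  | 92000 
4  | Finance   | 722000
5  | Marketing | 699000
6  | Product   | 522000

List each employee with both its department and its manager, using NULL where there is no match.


Two LEFT JOINs from the same base table employees: one to departments via dept_id, one to employees itself via manager_id. Both are LEFT so every employee is preserved.
Match against departments:
  - employee 1 (Nate): dept_id=2 -> matches Legal
  - employee 2 (Quinn): dept_id=1 -> matches Design
  - employee 3 (Yara): dept_id=3 -> matches Security
  - employee 4 (Sam): dept_id=NULL, no match -> kept with NULL
  - employee 5 (Helen): dept_id=6 -> matches Product
Match against employees (self):
  - employee 1 (Nate): manager_id=NULL -> NULL
  - employee 2 (Quinn): manager_id=1 -> Nate
  - employee 3 (Yara): manager_id=1 -> Nate
  - employee 4 (Sam): manager_id=1 -> Nate
  - employee 5 (Helen): manager_id=1 -> Nate

SQL:
SELECT a.name, b.name AS department, c.name AS manager
FROM employees a
LEFT JOIN departments b ON a.dept_id = b.id
LEFT JOIN employees c ON a.manager_id = c.id

Result:
name  | department | manager
------+------------+--------
Nate  | Legal      | NULL   
Quinn | Design     | Nate   
Yara  | Security   | Nate   
Sam   | NULL       | Nate   
Helen | Product    | Nate   
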